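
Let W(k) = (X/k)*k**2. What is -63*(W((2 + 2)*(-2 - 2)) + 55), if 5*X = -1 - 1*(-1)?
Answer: -3465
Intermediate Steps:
X = 0 (X = (-1 - 1*(-1))/5 = (-1 + 1)/5 = (1/5)*0 = 0)
W(k) = 0 (W(k) = (0/k)*k**2 = 0*k**2 = 0)
-63*(W((2 + 2)*(-2 - 2)) + 55) = -63*(0 + 55) = -63*55 = -3465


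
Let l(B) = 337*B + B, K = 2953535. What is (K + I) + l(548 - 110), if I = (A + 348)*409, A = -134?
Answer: 3189105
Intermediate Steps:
I = 87526 (I = (-134 + 348)*409 = 214*409 = 87526)
l(B) = 338*B
(K + I) + l(548 - 110) = (2953535 + 87526) + 338*(548 - 110) = 3041061 + 338*438 = 3041061 + 148044 = 3189105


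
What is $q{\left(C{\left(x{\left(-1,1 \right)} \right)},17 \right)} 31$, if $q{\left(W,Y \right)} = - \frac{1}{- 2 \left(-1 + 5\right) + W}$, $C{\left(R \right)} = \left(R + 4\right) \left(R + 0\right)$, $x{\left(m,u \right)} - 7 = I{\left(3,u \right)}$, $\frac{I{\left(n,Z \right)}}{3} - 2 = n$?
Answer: $- \frac{31}{564} \approx -0.054965$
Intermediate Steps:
$I{\left(n,Z \right)} = 6 + 3 n$
$x{\left(m,u \right)} = 22$ ($x{\left(m,u \right)} = 7 + \left(6 + 3 \cdot 3\right) = 7 + \left(6 + 9\right) = 7 + 15 = 22$)
$C{\left(R \right)} = R \left(4 + R\right)$ ($C{\left(R \right)} = \left(4 + R\right) R = R \left(4 + R\right)$)
$q{\left(W,Y \right)} = - \frac{1}{-8 + W}$ ($q{\left(W,Y \right)} = - \frac{1}{\left(-2\right) 4 + W} = - \frac{1}{-8 + W}$)
$q{\left(C{\left(x{\left(-1,1 \right)} \right)},17 \right)} 31 = - \frac{1}{-8 + 22 \left(4 + 22\right)} 31 = - \frac{1}{-8 + 22 \cdot 26} \cdot 31 = - \frac{1}{-8 + 572} \cdot 31 = - \frac{1}{564} \cdot 31 = \left(-1\right) \frac{1}{564} \cdot 31 = \left(- \frac{1}{564}\right) 31 = - \frac{31}{564}$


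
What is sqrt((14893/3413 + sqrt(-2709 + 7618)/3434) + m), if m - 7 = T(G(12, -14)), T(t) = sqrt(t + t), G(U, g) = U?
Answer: sqrt(1560951710909952 + 40001185946*sqrt(4909) + 274728145077128*sqrt(6))/11720242 ≈ 4.0352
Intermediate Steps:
T(t) = sqrt(2)*sqrt(t) (T(t) = sqrt(2*t) = sqrt(2)*sqrt(t))
m = 7 + 2*sqrt(6) (m = 7 + sqrt(2)*sqrt(12) = 7 + sqrt(2)*(2*sqrt(3)) = 7 + 2*sqrt(6) ≈ 11.899)
sqrt((14893/3413 + sqrt(-2709 + 7618)/3434) + m) = sqrt((14893/3413 + sqrt(-2709 + 7618)/3434) + (7 + 2*sqrt(6))) = sqrt((14893*(1/3413) + sqrt(4909)*(1/3434)) + (7 + 2*sqrt(6))) = sqrt((14893/3413 + sqrt(4909)/3434) + (7 + 2*sqrt(6))) = sqrt(38784/3413 + 2*sqrt(6) + sqrt(4909)/3434)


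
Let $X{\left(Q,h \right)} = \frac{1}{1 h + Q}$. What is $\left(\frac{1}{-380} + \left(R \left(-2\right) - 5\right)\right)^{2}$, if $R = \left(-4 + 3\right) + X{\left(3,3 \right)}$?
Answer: $\frac{14462809}{1299600} \approx 11.129$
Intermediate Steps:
$X{\left(Q,h \right)} = \frac{1}{Q + h}$ ($X{\left(Q,h \right)} = \frac{1}{h + Q} = \frac{1}{Q + h}$)
$R = - \frac{5}{6}$ ($R = \left(-4 + 3\right) + \frac{1}{3 + 3} = -1 + \frac{1}{6} = - \frac{5}{6} \approx -0.83333$)
$\left(\frac{1}{-380} + \left(R \left(-2\right) - 5\right)\right)^{2} = \left(\frac{1}{-380} - \frac{10}{3}\right)^{2} = \left(- \frac{1}{380} + \left(\frac{5}{3} - 5\right)\right)^{2} = \left(- \frac{1}{380} - \frac{10}{3}\right)^{2} = \left(- \frac{3803}{1140}\right)^{2} = \frac{14462809}{1299600}$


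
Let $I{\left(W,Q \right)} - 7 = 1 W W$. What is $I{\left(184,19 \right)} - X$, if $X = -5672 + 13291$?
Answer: $26244$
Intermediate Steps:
$I{\left(W,Q \right)} = 7 + W^{2}$ ($I{\left(W,Q \right)} = 7 + 1 W W = 7 + W W = 7 + W^{2}$)
$X = 7619$
$I{\left(184,19 \right)} - X = \left(7 + 184^{2}\right) - 7619 = \left(7 + 33856\right) - 7619 = 33863 - 7619 = 26244$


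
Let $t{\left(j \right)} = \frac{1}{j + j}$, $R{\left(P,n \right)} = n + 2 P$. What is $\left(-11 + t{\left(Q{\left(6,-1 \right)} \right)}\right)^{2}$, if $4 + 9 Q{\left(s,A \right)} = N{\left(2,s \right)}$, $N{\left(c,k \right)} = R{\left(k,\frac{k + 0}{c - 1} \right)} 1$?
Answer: $\frac{89401}{784} \approx 114.03$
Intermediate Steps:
$N{\left(c,k \right)} = 2 k + \frac{k}{-1 + c}$ ($N{\left(c,k \right)} = \left(\frac{k + 0}{c - 1} + 2 k\right) 1 = \left(\frac{k}{-1 + c} + 2 k\right) 1 = \left(2 k + \frac{k}{-1 + c}\right) 1 = 2 k + \frac{k}{-1 + c}$)
$Q{\left(s,A \right)} = - \frac{4}{9} + \frac{s}{3}$ ($Q{\left(s,A \right)} = - \frac{4}{9} + \frac{s \frac{1}{-1 + 2} \left(-1 + 2 \cdot 2\right)}{9} = - \frac{4}{9} + \frac{s 1^{-1} \left(-1 + 4\right)}{9} = - \frac{4}{9} + \frac{s 1 \cdot 3}{9} = - \frac{4}{9} + \frac{3 s}{9} = - \frac{4}{9} + \frac{s}{3}$)
$t{\left(j \right)} = \frac{1}{2 j}$
$\left(-11 + t{\left(Q{\left(6,-1 \right)} \right)}\right)^{2} = \left(-11 + \frac{1}{2 \left(- \frac{4}{9} + \frac{1}{3} \cdot 6\right)}\right)^{2} = \left(-11 + \frac{1}{2 \left(- \frac{4}{9} + 2\right)}\right)^{2} = \left(-11 + \frac{1}{2 \cdot \frac{14}{9}}\right)^{2} = \left(-11 + \frac{1}{2} \cdot \frac{9}{14}\right)^{2} = \left(-11 + \frac{9}{28}\right)^{2} = \left(- \frac{299}{28}\right)^{2} = \frac{89401}{784}$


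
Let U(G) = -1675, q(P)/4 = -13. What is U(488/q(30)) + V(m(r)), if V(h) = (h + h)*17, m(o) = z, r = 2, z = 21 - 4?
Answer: -1097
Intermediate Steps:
q(P) = -52 (q(P) = 4*(-13) = -52)
z = 17
m(o) = 17
V(h) = 34*h (V(h) = (2*h)*17 = 34*h)
U(488/q(30)) + V(m(r)) = -1675 + 34*17 = -1675 + 578 = -1097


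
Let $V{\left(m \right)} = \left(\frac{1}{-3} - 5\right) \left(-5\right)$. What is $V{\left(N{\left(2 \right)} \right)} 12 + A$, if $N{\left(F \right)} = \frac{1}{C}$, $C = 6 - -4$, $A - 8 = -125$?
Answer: $203$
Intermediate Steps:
$A = -117$ ($A = 8 - 125 = -117$)
$C = 10$ ($C = 6 + 4 = 10$)
$N{\left(F \right)} = \frac{1}{10}$
$V{\left(m \right)} = \frac{80}{3}$ ($V{\left(m \right)} = \left(- \frac{1}{3} - 5\right) \left(-5\right) = \left(- \frac{16}{3}\right) \left(-5\right) = \frac{80}{3}$)
$V{\left(N{\left(2 \right)} \right)} 12 + A = \frac{80}{3} \cdot 12 - 117 = 320 - 117 = 203$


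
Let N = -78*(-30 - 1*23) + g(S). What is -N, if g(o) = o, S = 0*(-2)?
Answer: -4134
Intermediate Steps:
S = 0
N = 4134 (N = -78*(-30 - 1*23) + 0 = -78*(-30 - 23) + 0 = -78*(-53) + 0 = 4134 + 0 = 4134)
-N = -1*4134 = -4134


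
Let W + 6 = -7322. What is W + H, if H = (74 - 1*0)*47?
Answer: -3850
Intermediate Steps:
H = 3478 (H = (74 + 0)*47 = 74*47 = 3478)
W = -7328 (W = -6 - 7322 = -7328)
W + H = -7328 + 3478 = -3850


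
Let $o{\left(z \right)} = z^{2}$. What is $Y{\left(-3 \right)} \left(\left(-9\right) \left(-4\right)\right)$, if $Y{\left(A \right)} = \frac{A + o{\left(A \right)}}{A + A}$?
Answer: $-36$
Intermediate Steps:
$Y{\left(A \right)} = \frac{A + A^{2}}{2 A}$ ($Y{\left(A \right)} = \frac{A + A^{2}}{A + A} = \frac{A + A^{2}}{2 A}$)
$Y{\left(-3 \right)} \left(\left(-9\right) \left(-4\right)\right) = \left(\frac{1}{2} + \frac{1}{2} \left(-3\right)\right) \left(\left(-9\right) \left(-4\right)\right) = \left(\frac{1}{2} - \frac{3}{2}\right) 36 = \left(-1\right) 36 = -36$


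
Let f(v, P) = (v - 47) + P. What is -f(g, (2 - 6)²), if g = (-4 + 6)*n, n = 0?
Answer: 31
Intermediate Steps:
g = 0 (g = (-4 + 6)*0 = 2*0 = 0)
f(v, P) = -47 + P + v (f(v, P) = (-47 + v) + P = -47 + P + v)
-f(g, (2 - 6)²) = -(-47 + (2 - 6)² + 0) = -(-47 + (-4)² + 0) = -(-47 + 16 + 0) = -1*(-31) = 31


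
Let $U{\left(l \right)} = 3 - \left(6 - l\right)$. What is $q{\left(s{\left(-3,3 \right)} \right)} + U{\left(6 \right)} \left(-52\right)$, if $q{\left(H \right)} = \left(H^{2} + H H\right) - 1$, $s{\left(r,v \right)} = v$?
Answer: $-139$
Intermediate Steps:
$q{\left(H \right)} = -1 + 2 H^{2}$ ($q{\left(H \right)} = \left(H^{2} + H^{2}\right) - 1 = 2 H^{2} - 1 = -1 + 2 H^{2}$)
$U{\left(l \right)} = -3 + l$ ($U{\left(l \right)} = 3 + \left(-6 + l\right) = -3 + l$)
$q{\left(s{\left(-3,3 \right)} \right)} + U{\left(6 \right)} \left(-52\right) = \left(-1 + 2 \cdot 3^{2}\right) + \left(-3 + 6\right) \left(-52\right) = \left(-1 + 2 \cdot 9\right) + 3 \left(-52\right) = \left(-1 + 18\right) - 156 = 17 - 156 = -139$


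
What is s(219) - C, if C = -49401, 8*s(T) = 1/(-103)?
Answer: 40706423/824 ≈ 49401.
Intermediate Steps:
s(T) = -1/824 (s(T) = (1/8)/(-103) = (1/8)*(-1/103) = -1/824)
s(219) - C = -1/824 - 1*(-49401) = -1/824 + 49401 = 40706423/824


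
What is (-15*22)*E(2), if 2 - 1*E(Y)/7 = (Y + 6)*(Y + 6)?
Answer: 143220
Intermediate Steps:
E(Y) = 14 - 7*(6 + Y)**2 (E(Y) = 14 - 7*(Y + 6)*(Y + 6) = 14 - 7*(6 + Y)*(6 + Y) = 14 - 7*(6 + Y)**2)
(-15*22)*E(2) = (-15*22)*(14 - 7*(6 + 2)**2) = -330*(14 - 7*8**2) = -330*(14 - 7*64) = -330*(14 - 448) = -330*(-434) = 143220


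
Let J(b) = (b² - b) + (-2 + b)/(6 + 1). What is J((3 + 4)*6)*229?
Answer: 2769526/7 ≈ 3.9565e+5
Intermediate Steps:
J(b) = -2/7 + b² - 6*b/7 (J(b) = (b² - b) + (-2 + b)/7 = (b² - b) + (-2 + b)*(⅐) = (b² - b) + (-2/7 + b/7) = -2/7 + b² - 6*b/7)
J((3 + 4)*6)*229 = (-2/7 + ((3 + 4)*6)² - 6*(3 + 4)*6/7)*229 = (-2/7 + (7*6)² - 6*6)*229 = (-2/7 + 42² - 6/7*42)*229 = (-2/7 + 1764 - 36)*229 = (12094/7)*229 = 2769526/7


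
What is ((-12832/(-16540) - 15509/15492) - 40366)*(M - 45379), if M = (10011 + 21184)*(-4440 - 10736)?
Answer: 408097394541420310067/21353140 ≈ 1.9112e+13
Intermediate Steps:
M = -473415320 (M = 31195*(-15176) = -473415320)
((-12832/(-16540) - 15509/15492) - 40366)*(M - 45379) = ((-12832/(-16540) - 15509/15492) - 40366)*(-473415320 - 45379) = ((-12832*(-1/16540) - 15509*1/15492) - 40366)*(-473460699) = ((3208/4135 - 15509/15492) - 40366)*(-473460699) = (-14431379/64059420 - 40366)*(-473460699) = -2585836979099/64059420*(-473460699) = 408097394541420310067/21353140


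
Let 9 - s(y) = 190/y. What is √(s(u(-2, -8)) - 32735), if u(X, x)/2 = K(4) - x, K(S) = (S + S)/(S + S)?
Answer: I*√294629/3 ≈ 180.93*I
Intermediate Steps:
K(S) = 1 (K(S) = (2*S)/((2*S)) = (2*S)*(1/(2*S)) = 1)
u(X, x) = 2 - 2*x (u(X, x) = 2*(1 - x) = 2 - 2*x)
s(y) = 9 - 190/y
√(s(u(-2, -8)) - 32735) = √((9 - 190/(2 - 2*(-8))) - 32735) = √((9 - 190/(2 + 16)) - 32735) = √((9 - 190/18) - 32735) = √((9 - 190*1/18) - 32735) = √((9 - 95/9) - 32735) = √(-14/9 - 32735) = √(-294629/9) = I*√294629/3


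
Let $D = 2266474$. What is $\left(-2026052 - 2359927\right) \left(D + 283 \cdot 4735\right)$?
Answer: $-15817941157941$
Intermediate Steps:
$\left(-2026052 - 2359927\right) \left(D + 283 \cdot 4735\right) = \left(-2026052 - 2359927\right) \left(2266474 + 283 \cdot 4735\right) = - 4385979 \left(2266474 + 1340005\right) = \left(-4385979\right) 3606479 = -15817941157941$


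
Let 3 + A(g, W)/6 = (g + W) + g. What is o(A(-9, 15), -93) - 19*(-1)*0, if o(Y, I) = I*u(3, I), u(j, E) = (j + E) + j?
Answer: 8091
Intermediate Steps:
A(g, W) = -18 + 6*W + 12*g (A(g, W) = -18 + 6*((g + W) + g) = -18 + 6*((W + g) + g) = -18 + 6*(W + 2*g) = -18 + (6*W + 12*g) = -18 + 6*W + 12*g)
u(j, E) = E + 2*j (u(j, E) = (E + j) + j = E + 2*j)
o(Y, I) = I*(6 + I) (o(Y, I) = I*(I + 2*3) = I*(I + 6) = I*(6 + I))
o(A(-9, 15), -93) - 19*(-1)*0 = -93*(6 - 93) - 19*(-1)*0 = -93*(-87) + 19*0 = 8091 + 0 = 8091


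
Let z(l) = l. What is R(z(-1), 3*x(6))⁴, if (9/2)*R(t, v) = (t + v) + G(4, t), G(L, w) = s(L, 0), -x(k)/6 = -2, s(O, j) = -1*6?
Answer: 11316496/6561 ≈ 1724.8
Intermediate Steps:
s(O, j) = -6
x(k) = 12 (x(k) = -6*(-2) = 12)
G(L, w) = -6
R(t, v) = -4/3 + 2*t/9 + 2*v/9 (R(t, v) = 2*((t + v) - 6)/9 = 2*(-6 + t + v)/9 = -4/3 + 2*t/9 + 2*v/9)
R(z(-1), 3*x(6))⁴ = (-4/3 + (2/9)*(-1) + 2*(3*12)/9)⁴ = (-4/3 - 2/9 + (2/9)*36)⁴ = (-4/3 - 2/9 + 8)⁴ = (58/9)⁴ = 11316496/6561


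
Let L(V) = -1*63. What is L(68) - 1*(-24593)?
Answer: 24530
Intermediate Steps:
L(V) = -63
L(68) - 1*(-24593) = -63 - 1*(-24593) = -63 + 24593 = 24530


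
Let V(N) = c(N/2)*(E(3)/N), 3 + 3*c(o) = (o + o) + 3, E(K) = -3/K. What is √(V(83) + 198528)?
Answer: √1786749/3 ≈ 445.56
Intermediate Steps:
c(o) = 2*o/3 (c(o) = -1 + ((o + o) + 3)/3 = -1 + (2*o + 3)/3 = -1 + (3 + 2*o)/3 = -1 + (1 + 2*o/3) = 2*o/3)
V(N) = -⅓ (V(N) = (2*(N/2)/3)*((-3/3)/N) = (2*(N*(½))/3)*((-3*⅓)/N) = (2*(N/2)/3)*(-1/N) = (N/3)*(-1/N) = -⅓)
√(V(83) + 198528) = √(-⅓ + 198528) = √(595583/3) = √1786749/3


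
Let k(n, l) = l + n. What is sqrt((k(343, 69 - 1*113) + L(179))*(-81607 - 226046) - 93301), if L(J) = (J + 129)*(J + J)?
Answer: 2*I*sqrt(8503782985) ≈ 1.8443e+5*I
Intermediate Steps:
L(J) = 2*J*(129 + J) (L(J) = (129 + J)*(2*J) = 2*J*(129 + J))
sqrt((k(343, 69 - 1*113) + L(179))*(-81607 - 226046) - 93301) = sqrt((((69 - 1*113) + 343) + 2*179*(129 + 179))*(-81607 - 226046) - 93301) = sqrt((((69 - 113) + 343) + 2*179*308)*(-307653) - 93301) = sqrt(((-44 + 343) + 110264)*(-307653) - 93301) = sqrt((299 + 110264)*(-307653) - 93301) = sqrt(110563*(-307653) - 93301) = sqrt(-34015038639 - 93301) = sqrt(-34015131940) = 2*I*sqrt(8503782985)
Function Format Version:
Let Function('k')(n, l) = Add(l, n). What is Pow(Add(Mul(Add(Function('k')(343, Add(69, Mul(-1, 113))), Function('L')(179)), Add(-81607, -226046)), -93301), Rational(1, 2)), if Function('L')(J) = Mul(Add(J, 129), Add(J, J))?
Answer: Mul(2, I, Pow(8503782985, Rational(1, 2))) ≈ Mul(1.8443e+5, I)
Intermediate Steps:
Function('L')(J) = Mul(2, J, Add(129, J)) (Function('L')(J) = Mul(Add(129, J), Mul(2, J)) = Mul(2, J, Add(129, J)))
Pow(Add(Mul(Add(Function('k')(343, Add(69, Mul(-1, 113))), Function('L')(179)), Add(-81607, -226046)), -93301), Rational(1, 2)) = Pow(Add(Mul(Add(Add(Add(69, Mul(-1, 113)), 343), Mul(2, 179, Add(129, 179))), Add(-81607, -226046)), -93301), Rational(1, 2)) = Pow(Add(Mul(Add(Add(Add(69, -113), 343), Mul(2, 179, 308)), -307653), -93301), Rational(1, 2)) = Pow(Add(Mul(Add(Add(-44, 343), 110264), -307653), -93301), Rational(1, 2)) = Pow(Add(Mul(Add(299, 110264), -307653), -93301), Rational(1, 2)) = Pow(Add(Mul(110563, -307653), -93301), Rational(1, 2)) = Pow(Add(-34015038639, -93301), Rational(1, 2)) = Pow(-34015131940, Rational(1, 2)) = Mul(2, I, Pow(8503782985, Rational(1, 2)))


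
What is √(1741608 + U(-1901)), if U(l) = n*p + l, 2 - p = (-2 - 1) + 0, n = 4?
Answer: 3*√193303 ≈ 1319.0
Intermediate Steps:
p = 5 (p = 2 - ((-2 - 1) + 0) = 2 - (-3 + 0) = 2 - 1*(-3) = 2 + 3 = 5)
U(l) = 20 + l (U(l) = 4*5 + l = 20 + l)
√(1741608 + U(-1901)) = √(1741608 + (20 - 1901)) = √(1741608 - 1881) = √1739727 = 3*√193303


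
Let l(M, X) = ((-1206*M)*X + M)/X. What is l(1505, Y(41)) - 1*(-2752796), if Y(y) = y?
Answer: 38449911/41 ≈ 9.3780e+5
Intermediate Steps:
l(M, X) = (M - 1206*M*X)/X (l(M, X) = (-1206*M*X + M)/X = (M - 1206*M*X)/X)
l(1505, Y(41)) - 1*(-2752796) = (-1206*1505 + 1505/41) - 1*(-2752796) = (-1815030 + 1505*(1/41)) + 2752796 = (-1815030 + 1505/41) + 2752796 = -74414725/41 + 2752796 = 38449911/41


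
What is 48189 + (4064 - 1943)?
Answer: 50310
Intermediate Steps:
48189 + (4064 - 1943) = 48189 + 2121 = 50310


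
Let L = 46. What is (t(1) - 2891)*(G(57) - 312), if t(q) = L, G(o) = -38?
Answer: 995750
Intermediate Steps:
t(q) = 46
(t(1) - 2891)*(G(57) - 312) = (46 - 2891)*(-38 - 312) = -2845*(-350) = 995750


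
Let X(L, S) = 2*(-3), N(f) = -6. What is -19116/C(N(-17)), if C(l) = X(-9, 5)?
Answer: 3186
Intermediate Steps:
X(L, S) = -6
C(l) = -6
-19116/C(N(-17)) = -19116/(-6) = -19116*(-1/6) = 3186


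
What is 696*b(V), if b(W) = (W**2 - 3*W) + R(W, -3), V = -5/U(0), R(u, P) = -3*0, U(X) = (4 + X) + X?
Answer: 7395/2 ≈ 3697.5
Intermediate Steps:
U(X) = 4 + 2*X
R(u, P) = 0
V = -5/4 (V = -5/(4 + 2*0) = -5/(4 + 0) = -5/4 ≈ -1.2500)
b(W) = W**2 - 3*W (b(W) = (W**2 - 3*W) + 0 = W**2 - 3*W)
696*b(V) = 696*(-5*(-3 - 5/4)/4) = 696*(-5/4*(-17/4)) = 696*(85/16) = 7395/2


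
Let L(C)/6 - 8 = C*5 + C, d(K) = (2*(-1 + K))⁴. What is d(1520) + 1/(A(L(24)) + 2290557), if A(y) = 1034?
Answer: 195203763272271115377/2291591 ≈ 8.5183e+13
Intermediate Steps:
d(K) = (-2 + 2*K)⁴
L(C) = 48 + 36*C (L(C) = 48 + 6*(C*5 + C) = 48 + 6*(5*C + C) = 48 + 6*(6*C) = 48 + 36*C)
d(1520) + 1/(A(L(24)) + 2290557) = 16*(-1 + 1520)⁴ + 1/(1034 + 2290557) = 16*1519⁴ + 1/2291591 = 16*5323914784321 + 1/2291591 = 85182636549136 + 1/2291591 = 195203763272271115377/2291591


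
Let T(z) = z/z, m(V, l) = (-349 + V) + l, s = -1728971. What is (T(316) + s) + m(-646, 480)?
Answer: -1729485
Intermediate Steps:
m(V, l) = -349 + V + l
T(z) = 1
(T(316) + s) + m(-646, 480) = (1 - 1728971) + (-349 - 646 + 480) = -1728970 - 515 = -1729485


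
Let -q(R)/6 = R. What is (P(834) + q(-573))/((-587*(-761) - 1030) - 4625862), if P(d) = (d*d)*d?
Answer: -64455238/464465 ≈ -138.77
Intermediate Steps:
P(d) = d³ (P(d) = d²*d = d³)
q(R) = -6*R
(P(834) + q(-573))/((-587*(-761) - 1030) - 4625862) = (834³ - 6*(-573))/((-587*(-761) - 1030) - 4625862) = (580093704 + 3438)/((446707 - 1030) - 4625862) = 580097142/(445677 - 4625862) = 580097142/(-4180185) = 580097142*(-1/4180185) = -64455238/464465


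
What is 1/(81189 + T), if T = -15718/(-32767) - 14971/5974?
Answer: 195750058/15892354803537 ≈ 1.2317e-5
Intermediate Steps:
T = -396655425/195750058 (T = -15718*(-1/32767) - 14971*1/5974 = 15718/32767 - 14971/5974 = -396655425/195750058 ≈ -2.0263)
1/(81189 + T) = 1/(81189 - 396655425/195750058) = 1/(15892354803537/195750058) = 195750058/15892354803537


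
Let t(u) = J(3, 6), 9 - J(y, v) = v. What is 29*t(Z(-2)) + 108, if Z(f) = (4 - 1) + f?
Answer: 195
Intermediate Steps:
J(y, v) = 9 - v
Z(f) = 3 + f
t(u) = 3 (t(u) = 9 - 1*6 = 9 - 6 = 3)
29*t(Z(-2)) + 108 = 29*3 + 108 = 87 + 108 = 195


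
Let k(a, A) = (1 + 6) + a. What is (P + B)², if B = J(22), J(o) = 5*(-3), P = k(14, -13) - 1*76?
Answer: 4900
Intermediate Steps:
k(a, A) = 7 + a
P = -55 (P = (7 + 14) - 1*76 = 21 - 76 = -55)
J(o) = -15
B = -15
(P + B)² = (-55 - 15)² = (-70)² = 4900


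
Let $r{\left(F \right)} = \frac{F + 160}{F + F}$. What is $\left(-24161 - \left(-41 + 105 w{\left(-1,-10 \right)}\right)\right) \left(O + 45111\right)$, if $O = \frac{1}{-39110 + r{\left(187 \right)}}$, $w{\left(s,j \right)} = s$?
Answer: $- \frac{15845799646455735}{14626793} \approx -1.0833 \cdot 10^{9}$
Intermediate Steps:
$r{\left(F \right)} = \frac{160 + F}{2 F}$
$O = - \frac{374}{14626793}$ ($O = \frac{1}{-39110 + \frac{160 + 187}{2 \cdot 187}} = \frac{1}{-39110 + \frac{1}{2} \cdot \frac{1}{187} \cdot 347} = \frac{1}{-39110 + \frac{347}{374}} = \frac{1}{- \frac{14626793}{374}} = - \frac{374}{14626793} \approx -2.557 \cdot 10^{-5}$)
$\left(-24161 - \left(-41 + 105 w{\left(-1,-10 \right)}\right)\right) \left(O + 45111\right) = \left(-24161 + \left(41 - -105\right)\right) \left(- \frac{374}{14626793} + 45111\right) = \left(-24161 + \left(41 + 105\right)\right) \frac{659829258649}{14626793} = \left(-24161 + 146\right) \frac{659829258649}{14626793} = \left(-24015\right) \frac{659829258649}{14626793} = - \frac{15845799646455735}{14626793}$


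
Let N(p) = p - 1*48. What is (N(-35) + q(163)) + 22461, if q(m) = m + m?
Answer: 22704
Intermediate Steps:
N(p) = -48 + p (N(p) = p - 48 = -48 + p)
q(m) = 2*m
(N(-35) + q(163)) + 22461 = ((-48 - 35) + 2*163) + 22461 = (-83 + 326) + 22461 = 243 + 22461 = 22704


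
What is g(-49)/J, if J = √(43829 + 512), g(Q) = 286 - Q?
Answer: 335*√44341/44341 ≈ 1.5909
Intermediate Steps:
J = √44341 ≈ 210.57
g(-49)/J = (286 - 1*(-49))/(√44341) = (286 + 49)*(√44341/44341) = 335*(√44341/44341) = 335*√44341/44341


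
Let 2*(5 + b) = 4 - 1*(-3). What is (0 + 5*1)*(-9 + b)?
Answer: -105/2 ≈ -52.500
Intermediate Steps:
b = -3/2 (b = -5 + (4 - 1*(-3))/2 = -5 + (4 + 3)/2 = -5 + (½)*7 = -5 + 7/2 = -3/2 ≈ -1.5000)
(0 + 5*1)*(-9 + b) = (0 + 5*1)*(-9 - 3/2) = (0 + 5)*(-21/2) = 5*(-21/2) = -105/2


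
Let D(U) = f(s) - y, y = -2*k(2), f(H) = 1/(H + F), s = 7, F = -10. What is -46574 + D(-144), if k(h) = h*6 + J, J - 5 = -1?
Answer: -139627/3 ≈ -46542.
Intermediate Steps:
J = 4 (J = 5 - 1 = 4)
k(h) = 4 + 6*h (k(h) = h*6 + 4 = 6*h + 4 = 4 + 6*h)
f(H) = 1/(-10 + H) (f(H) = 1/(H - 10) = 1/(-10 + H))
y = -32 (y = -2*(4 + 6*2) = -2*(4 + 12) = -2*16 = -32)
D(U) = 95/3 (D(U) = 1/(-10 + 7) - 1*(-32) = 1/(-3) + 32 = -⅓ + 32 = 95/3)
-46574 + D(-144) = -46574 + 95/3 = -139627/3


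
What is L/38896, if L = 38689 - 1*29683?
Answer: 4503/19448 ≈ 0.23154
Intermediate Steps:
L = 9006 (L = 38689 - 29683 = 9006)
L/38896 = 9006/38896 = 9006*(1/38896) = 4503/19448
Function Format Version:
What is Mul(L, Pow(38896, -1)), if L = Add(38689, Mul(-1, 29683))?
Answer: Rational(4503, 19448) ≈ 0.23154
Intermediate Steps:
L = 9006 (L = Add(38689, -29683) = 9006)
Mul(L, Pow(38896, -1)) = Mul(9006, Pow(38896, -1)) = Mul(9006, Rational(1, 38896)) = Rational(4503, 19448)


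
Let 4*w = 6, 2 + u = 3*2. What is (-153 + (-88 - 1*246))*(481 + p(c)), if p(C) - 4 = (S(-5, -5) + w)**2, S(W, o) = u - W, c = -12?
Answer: -1159547/4 ≈ -2.8989e+5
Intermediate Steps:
u = 4 (u = -2 + 3*2 = -2 + 6 = 4)
S(W, o) = 4 - W
w = 3/2 (w = (1/4)*6 = 3/2 ≈ 1.5000)
p(C) = 457/4 (p(C) = 4 + ((4 - 1*(-5)) + 3/2)**2 = 4 + ((4 + 5) + 3/2)**2 = 4 + (9 + 3/2)**2 = 4 + (21/2)**2 = 4 + 441/4 = 457/4)
(-153 + (-88 - 1*246))*(481 + p(c)) = (-153 + (-88 - 1*246))*(481 + 457/4) = (-153 + (-88 - 246))*(2381/4) = (-153 - 334)*(2381/4) = -487*2381/4 = -1159547/4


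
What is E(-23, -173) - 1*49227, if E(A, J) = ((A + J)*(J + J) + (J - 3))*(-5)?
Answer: -387427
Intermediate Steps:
E(A, J) = 15 - 5*J - 10*J*(A + J) (E(A, J) = ((A + J)*(2*J) + (-3 + J))*(-5) = (2*J*(A + J) + (-3 + J))*(-5) = (-3 + J + 2*J*(A + J))*(-5) = 15 - 5*J - 10*J*(A + J))
E(-23, -173) - 1*49227 = (15 - 10*(-173)**2 - 5*(-173) - 10*(-23)*(-173)) - 1*49227 = (15 - 10*29929 + 865 - 39790) - 49227 = (15 - 299290 + 865 - 39790) - 49227 = -338200 - 49227 = -387427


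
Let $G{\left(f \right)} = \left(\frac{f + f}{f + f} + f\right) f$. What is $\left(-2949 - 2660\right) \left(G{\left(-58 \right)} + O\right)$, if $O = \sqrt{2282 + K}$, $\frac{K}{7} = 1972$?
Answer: $-18543354 - 5609 \sqrt{16086} \approx -1.9255 \cdot 10^{7}$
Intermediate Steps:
$K = 13804$ ($K = 7 \cdot 1972 = 13804$)
$O = \sqrt{16086}$ ($O = \sqrt{2282 + 13804} = \sqrt{16086} \approx 126.83$)
$G{\left(f \right)} = f \left(1 + f\right)$ ($G{\left(f \right)} = \left(\frac{2 f}{2 f} + f\right) f = \left(2 f \frac{1}{2 f} + f\right) f = \left(1 + f\right) f = f \left(1 + f\right)$)
$\left(-2949 - 2660\right) \left(G{\left(-58 \right)} + O\right) = \left(-2949 - 2660\right) \left(- 58 \left(1 - 58\right) + \sqrt{16086}\right) = - 5609 \left(\left(-58\right) \left(-57\right) + \sqrt{16086}\right) = - 5609 \left(3306 + \sqrt{16086}\right) = -18543354 - 5609 \sqrt{16086}$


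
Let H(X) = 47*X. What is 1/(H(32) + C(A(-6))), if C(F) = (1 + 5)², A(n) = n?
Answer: 1/1540 ≈ 0.00064935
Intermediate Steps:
C(F) = 36 (C(F) = 6² = 36)
1/(H(32) + C(A(-6))) = 1/(47*32 + 36) = 1/(1504 + 36) = 1/1540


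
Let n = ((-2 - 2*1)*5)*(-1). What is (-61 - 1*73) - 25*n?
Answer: -634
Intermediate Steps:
n = 20 (n = ((-2 - 2)*5)*(-1) = -4*5*(-1) = -20*(-1) = 20)
(-61 - 1*73) - 25*n = (-61 - 1*73) - 25*20 = (-61 - 73) - 500 = -134 - 500 = -634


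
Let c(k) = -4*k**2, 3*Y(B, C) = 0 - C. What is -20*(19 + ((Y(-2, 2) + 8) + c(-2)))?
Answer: -620/3 ≈ -206.67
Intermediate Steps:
Y(B, C) = -C/3 (Y(B, C) = (0 - C)/3 = (-C)/3 = -C/3)
-20*(19 + ((Y(-2, 2) + 8) + c(-2))) = -20*(19 + ((-1/3*2 + 8) - 4*(-2)**2)) = -20*(19 + ((-2/3 + 8) - 4*4)) = -20*(19 + (22/3 - 16)) = -20*(19 - 26/3) = -20*31/3 = -620/3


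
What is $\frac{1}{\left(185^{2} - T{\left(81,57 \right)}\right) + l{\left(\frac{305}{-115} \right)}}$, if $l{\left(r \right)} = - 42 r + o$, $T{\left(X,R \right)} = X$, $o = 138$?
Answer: $\frac{23}{791048} \approx 2.9075 \cdot 10^{-5}$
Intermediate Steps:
$l{\left(r \right)} = 138 - 42 r$ ($l{\left(r \right)} = - 42 r + 138 = 138 - 42 r$)
$\frac{1}{\left(185^{2} - T{\left(81,57 \right)}\right) + l{\left(\frac{305}{-115} \right)}} = \frac{1}{\left(185^{2} - 81\right) + \left(138 - 42 \frac{305}{-115}\right)} = \frac{1}{\left(34225 - 81\right) + \left(138 - 42 \cdot 305 \left(- \frac{1}{115}\right)\right)} = \frac{1}{34144 + \left(138 - - \frac{2562}{23}\right)} = \frac{1}{34144 + \left(138 + \frac{2562}{23}\right)} = \frac{1}{34144 + \frac{5736}{23}} = \frac{1}{\frac{791048}{23}} = \frac{23}{791048}$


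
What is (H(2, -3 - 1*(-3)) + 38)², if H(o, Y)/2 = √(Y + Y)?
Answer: 1444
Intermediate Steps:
H(o, Y) = 2*√2*√Y (H(o, Y) = 2*√(Y + Y) = 2*√(2*Y) = 2*(√2*√Y) = 2*√2*√Y)
(H(2, -3 - 1*(-3)) + 38)² = (2*√2*√(-3 - 1*(-3)) + 38)² = (2*√2*√(-3 + 3) + 38)² = (2*√2*√0 + 38)² = (2*√2*0 + 38)² = (0 + 38)² = 38² = 1444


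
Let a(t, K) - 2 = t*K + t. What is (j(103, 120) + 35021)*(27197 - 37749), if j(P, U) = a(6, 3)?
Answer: -369815944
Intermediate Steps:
a(t, K) = 2 + t + K*t (a(t, K) = 2 + (t*K + t) = 2 + (K*t + t) = 2 + (t + K*t) = 2 + t + K*t)
j(P, U) = 26 (j(P, U) = 2 + 6 + 3*6 = 2 + 6 + 18 = 26)
(j(103, 120) + 35021)*(27197 - 37749) = (26 + 35021)*(27197 - 37749) = 35047*(-10552) = -369815944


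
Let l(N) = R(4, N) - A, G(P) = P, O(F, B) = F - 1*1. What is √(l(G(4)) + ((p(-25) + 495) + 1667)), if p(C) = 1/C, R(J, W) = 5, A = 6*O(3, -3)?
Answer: 3*√5986/5 ≈ 46.422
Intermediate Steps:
O(F, B) = -1 + F (O(F, B) = F - 1 = -1 + F)
A = 12 (A = 6*(-1 + 3) = 6*2 = 12)
l(N) = -7 (l(N) = 5 - 1*12 = 5 - 12 = -7)
√(l(G(4)) + ((p(-25) + 495) + 1667)) = √(-7 + ((1/(-25) + 495) + 1667)) = √(-7 + ((-1/25 + 495) + 1667)) = √(-7 + (12374/25 + 1667)) = √(-7 + 54049/25) = √(53874/25) = 3*√5986/5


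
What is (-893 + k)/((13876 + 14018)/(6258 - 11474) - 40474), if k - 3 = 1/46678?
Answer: 54172618376/2463901474121 ≈ 0.021987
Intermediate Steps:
k = 140035/46678 (k = 3 + 1/46678 = 140035/46678 ≈ 3.0000)
(-893 + k)/((13876 + 14018)/(6258 - 11474) - 40474) = (-893 + 140035/46678)/((13876 + 14018)/(6258 - 11474) - 40474) = -41543419/(46678*(27894/(-5216) - 40474)) = -41543419/(46678*(27894*(-1/5216) - 40474)) = -41543419/(46678*(-13947/2608 - 40474)) = -41543419/(46678*(-105570139/2608)) = -41543419/46678*(-2608/105570139) = 54172618376/2463901474121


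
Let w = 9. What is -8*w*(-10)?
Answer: 720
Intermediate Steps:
-8*w*(-10) = -8*9*(-10) = -72*(-10) = 720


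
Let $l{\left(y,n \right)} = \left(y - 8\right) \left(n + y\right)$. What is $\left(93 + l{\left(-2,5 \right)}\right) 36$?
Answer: $2268$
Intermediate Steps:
$l{\left(y,n \right)} = \left(-8 + y\right) \left(n + y\right)$
$\left(93 + l{\left(-2,5 \right)}\right) 36 = \left(93 + \left(\left(-2\right)^{2} - 40 - -16 + 5 \left(-2\right)\right)\right) 36 = \left(93 + \left(4 - 40 + 16 - 10\right)\right) 36 = \left(93 - 30\right) 36 = 63 \cdot 36 = 2268$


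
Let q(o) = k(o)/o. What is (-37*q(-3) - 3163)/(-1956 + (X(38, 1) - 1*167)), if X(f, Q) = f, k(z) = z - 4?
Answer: 9748/6255 ≈ 1.5584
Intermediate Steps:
k(z) = -4 + z
q(o) = (-4 + o)/o
(-37*q(-3) - 3163)/(-1956 + (X(38, 1) - 1*167)) = (-37*(-4 - 3)/(-3) - 3163)/(-1956 + (38 - 1*167)) = (-(-37)*(-7)/3 - 3163)/(-1956 + (38 - 167)) = (-37*7/3 - 3163)/(-1956 - 129) = (-259/3 - 3163)/(-2085) = -9748/3*(-1/2085) = 9748/6255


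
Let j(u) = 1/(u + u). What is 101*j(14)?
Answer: 101/28 ≈ 3.6071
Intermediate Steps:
j(u) = 1/(2*u)
101*j(14) = 101*((½)/14) = 101*((½)*(1/14)) = 101*(1/28) = 101/28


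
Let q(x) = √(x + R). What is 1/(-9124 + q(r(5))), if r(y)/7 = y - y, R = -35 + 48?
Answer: -9124/83247363 - √13/83247363 ≈ -0.00010964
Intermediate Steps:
R = 13
r(y) = 0 (r(y) = 7*(y - y) = 7*0 = 0)
q(x) = √(13 + x) (q(x) = √(x + 13) = √(13 + x))
1/(-9124 + q(r(5))) = 1/(-9124 + √(13 + 0)) = 1/(-9124 + √13)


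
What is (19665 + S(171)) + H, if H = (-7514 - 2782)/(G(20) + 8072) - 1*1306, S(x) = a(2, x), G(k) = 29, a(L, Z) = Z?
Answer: 150101234/8101 ≈ 18529.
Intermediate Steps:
S(x) = x
H = -10590202/8101 (H = (-7514 - 2782)/(29 + 8072) - 1*1306 = -10296/8101 - 1306 = -10590202/8101 ≈ -1307.3)
(19665 + S(171)) + H = (19665 + 171) - 10590202/8101 = 19836 - 10590202/8101 = 150101234/8101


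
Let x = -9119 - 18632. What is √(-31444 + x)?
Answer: I*√59195 ≈ 243.3*I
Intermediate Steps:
x = -27751
√(-31444 + x) = √(-31444 - 27751) = √(-59195) = I*√59195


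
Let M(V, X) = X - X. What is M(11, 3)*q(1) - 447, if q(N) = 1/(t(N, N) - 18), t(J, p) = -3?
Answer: -447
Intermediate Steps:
M(V, X) = 0
q(N) = -1/21 (q(N) = 1/(-3 - 18) = 1/(-21) = -1/21)
M(11, 3)*q(1) - 447 = 0*(-1/21) - 447 = 0 - 447 = -447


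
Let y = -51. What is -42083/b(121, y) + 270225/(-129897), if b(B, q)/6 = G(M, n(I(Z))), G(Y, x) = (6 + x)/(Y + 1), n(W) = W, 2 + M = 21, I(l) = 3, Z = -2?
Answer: -2024883355/129897 ≈ -15588.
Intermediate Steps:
M = 19 (M = -2 + 21 = 19)
G(Y, x) = (6 + x)/(1 + Y)
b(B, q) = 27/10 (b(B, q) = 6*((6 + 3)/(1 + 19)) = 6*(9/20) = 27/10)
-42083/b(121, y) + 270225/(-129897) = -42083/27/10 + 270225/(-129897) = -42083*10/27 + 270225*(-1/129897) = -420830/27 - 30025/14433 = -2024883355/129897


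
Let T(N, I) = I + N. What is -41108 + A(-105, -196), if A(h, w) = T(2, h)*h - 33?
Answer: -30326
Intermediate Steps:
A(h, w) = -33 + h*(2 + h) (A(h, w) = (h + 2)*h - 33 = (2 + h)*h - 33 = h*(2 + h) - 33 = -33 + h*(2 + h))
-41108 + A(-105, -196) = -41108 + (-33 - 105*(2 - 105)) = -41108 + (-33 - 105*(-103)) = -41108 + (-33 + 10815) = -41108 + 10782 = -30326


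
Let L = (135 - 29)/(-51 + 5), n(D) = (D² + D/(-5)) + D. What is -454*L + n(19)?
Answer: 163573/115 ≈ 1422.4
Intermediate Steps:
n(D) = D² + 4*D/5 (n(D) = (D² - D/5) + D = D² + 4*D/5)
L = -53/23 (L = 106/(-46) = 106*(-1/46) = -53/23 ≈ -2.3043)
-454*L + n(19) = -454*(-53/23) + (⅕)*19*(4 + 5*19) = 24062/23 + (⅕)*19*(4 + 95) = 24062/23 + (⅕)*19*99 = 24062/23 + 1881/5 = 163573/115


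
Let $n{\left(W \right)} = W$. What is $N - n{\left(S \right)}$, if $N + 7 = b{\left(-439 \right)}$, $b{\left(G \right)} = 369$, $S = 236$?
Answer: $126$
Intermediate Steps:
$N = 362$ ($N = -7 + 369 = 362$)
$N - n{\left(S \right)} = 362 - 236 = 126$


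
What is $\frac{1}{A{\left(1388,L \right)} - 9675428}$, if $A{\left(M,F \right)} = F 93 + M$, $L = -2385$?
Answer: $- \frac{1}{9895845} \approx -1.0105 \cdot 10^{-7}$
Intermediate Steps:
$A{\left(M,F \right)} = M + 93 F$ ($A{\left(M,F \right)} = 93 F + M = M + 93 F$)
$\frac{1}{A{\left(1388,L \right)} - 9675428} = \frac{1}{\left(1388 + 93 \left(-2385\right)\right) - 9675428} = \frac{1}{\left(1388 - 221805\right) - 9675428} = \frac{1}{-220417 - 9675428} = \frac{1}{-9895845} = - \frac{1}{9895845}$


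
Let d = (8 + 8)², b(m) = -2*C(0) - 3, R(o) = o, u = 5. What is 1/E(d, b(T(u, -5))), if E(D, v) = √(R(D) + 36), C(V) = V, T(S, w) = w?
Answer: √73/146 ≈ 0.058521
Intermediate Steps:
b(m) = -3 (b(m) = -2*0 - 3 = 0 - 3 = -3)
d = 256 (d = 16² = 256)
E(D, v) = √(36 + D) (E(D, v) = √(D + 36) = √(36 + D))
1/E(d, b(T(u, -5))) = 1/(√(36 + 256)) = 1/(√292) = 1/(2*√73) = √73/146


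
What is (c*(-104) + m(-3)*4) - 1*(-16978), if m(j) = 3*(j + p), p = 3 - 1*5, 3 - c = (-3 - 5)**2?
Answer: 23262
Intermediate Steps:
c = -61 (c = 3 - (-3 - 5)**2 = 3 - 1*(-8)**2 = 3 - 1*64 = 3 - 64 = -61)
p = -2 (p = 3 - 5 = -2)
m(j) = -6 + 3*j (m(j) = 3*(j - 2) = 3*(-2 + j) = -6 + 3*j)
(c*(-104) + m(-3)*4) - 1*(-16978) = (-61*(-104) + (-6 + 3*(-3))*4) - 1*(-16978) = (6344 + (-6 - 9)*4) + 16978 = (6344 - 15*4) + 16978 = (6344 - 60) + 16978 = 6284 + 16978 = 23262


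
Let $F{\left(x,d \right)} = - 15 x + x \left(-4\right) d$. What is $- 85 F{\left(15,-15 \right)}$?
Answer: $-57375$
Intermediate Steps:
$F{\left(x,d \right)} = - 15 x - 4 d x$ ($F{\left(x,d \right)} = - 15 x + - 4 x d = - 15 x - 4 d x$)
$- 85 F{\left(15,-15 \right)} = - 85 \left(\left(-1\right) 15 \left(15 + 4 \left(-15\right)\right)\right) = - 85 \left(\left(-1\right) 15 \left(15 - 60\right)\right) = - 85 \left(\left(-1\right) 15 \left(-45\right)\right) = \left(-85\right) 675 = -57375$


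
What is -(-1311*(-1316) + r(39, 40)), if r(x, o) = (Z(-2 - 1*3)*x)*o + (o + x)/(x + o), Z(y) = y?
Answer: -1717477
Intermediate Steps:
r(x, o) = 1 - 5*o*x (r(x, o) = ((-2 - 1*3)*x)*o + (o + x)/(x + o) = ((-2 - 3)*x)*o + (o + x)/(o + x) = (-5*x)*o + 1 = -5*o*x + 1 = 1 - 5*o*x)
-(-1311*(-1316) + r(39, 40)) = -(-1311*(-1316) + (1 - 5*40*39)) = -(1725276 + (1 - 7800)) = -(1725276 - 7799) = -1*1717477 = -1717477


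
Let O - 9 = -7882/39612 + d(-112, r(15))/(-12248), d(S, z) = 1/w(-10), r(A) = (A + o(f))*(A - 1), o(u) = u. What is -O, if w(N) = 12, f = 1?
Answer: -1423322649/161722592 ≈ -8.8010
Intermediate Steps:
r(A) = (1 + A)*(-1 + A) (r(A) = (A + 1)*(A - 1) = (1 + A)*(-1 + A))
d(S, z) = 1/12
O = 1423322649/161722592 (O = 9 + (-7882/39612 + (1/12)/(-12248)) = 9 + (-7882*1/39612 + (1/12)*(-1/12248)) = 9 + (-3941/19806 - 1/146976) = 9 - 32180679/161722592 = 1423322649/161722592 ≈ 8.8010)
-O = -1*1423322649/161722592 = -1423322649/161722592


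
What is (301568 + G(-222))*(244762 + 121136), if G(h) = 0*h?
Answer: 110343128064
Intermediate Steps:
G(h) = 0
(301568 + G(-222))*(244762 + 121136) = (301568 + 0)*(244762 + 121136) = 301568*365898 = 110343128064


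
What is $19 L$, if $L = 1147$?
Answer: $21793$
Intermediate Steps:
$19 L = 19 \cdot 1147 = 21793$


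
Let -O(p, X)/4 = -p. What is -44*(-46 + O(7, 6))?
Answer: 792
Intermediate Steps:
O(p, X) = 4*p (O(p, X) = -(-4)*p = 4*p)
-44*(-46 + O(7, 6)) = -44*(-46 + 4*7) = -44*(-46 + 28) = -44*(-18) = 792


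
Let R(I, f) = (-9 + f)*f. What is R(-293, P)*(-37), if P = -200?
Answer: -1546600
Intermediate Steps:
R(I, f) = f*(-9 + f)
R(-293, P)*(-37) = -200*(-9 - 200)*(-37) = -200*(-209)*(-37) = 41800*(-37) = -1546600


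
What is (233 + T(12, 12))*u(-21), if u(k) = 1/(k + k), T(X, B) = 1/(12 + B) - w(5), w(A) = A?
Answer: -5473/1008 ≈ -5.4296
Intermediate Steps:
T(X, B) = -5 + 1/(12 + B) (T(X, B) = 1/(12 + B) - 1*5 = 1/(12 + B) - 5 = -5 + 1/(12 + B))
u(k) = 1/(2*k)
(233 + T(12, 12))*u(-21) = (233 + (-59 - 5*12)/(12 + 12))*((½)/(-21)) = (233 + (-59 - 60)/24)*((½)*(-1/21)) = (233 + (1/24)*(-119))*(-1/42) = (233 - 119/24)*(-1/42) = (5473/24)*(-1/42) = -5473/1008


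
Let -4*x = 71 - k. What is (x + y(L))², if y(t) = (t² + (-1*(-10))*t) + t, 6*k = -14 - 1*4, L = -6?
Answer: 9409/4 ≈ 2352.3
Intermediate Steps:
k = -3 (k = (-14 - 1*4)/6 = (-14 - 4)/6 = (⅙)*(-18) = -3)
y(t) = t² + 11*t (y(t) = (t² + 10*t) + t = t² + 11*t)
x = -37/2 (x = -(71 - 1*(-3))/4 = -(71 + 3)/4 = -¼*74 = -37/2 ≈ -18.500)
(x + y(L))² = (-37/2 - 6*(11 - 6))² = (-37/2 - 6*5)² = (-37/2 - 30)² = (-97/2)² = 9409/4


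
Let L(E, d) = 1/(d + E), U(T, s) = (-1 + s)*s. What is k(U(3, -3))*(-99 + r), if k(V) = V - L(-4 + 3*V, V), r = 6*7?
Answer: -30039/44 ≈ -682.70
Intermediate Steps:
U(T, s) = s*(-1 + s)
r = 42
L(E, d) = 1/(E + d)
k(V) = V - 1/(-4 + 4*V) (k(V) = V - 1/((-4 + 3*V) + V) = V - 1/(-4 + 4*V))
k(U(3, -3))*(-99 + r) = ((-1/4 + (-3*(-1 - 3))*(-1 - 3*(-1 - 3)))/(-1 - 3*(-1 - 3)))*(-99 + 42) = ((-1/4 + (-3*(-4))*(-1 - 3*(-4)))/(-1 - 3*(-4)))*(-57) = ((-1/4 + 12*(-1 + 12))/(-1 + 12))*(-57) = ((-1/4 + 12*11)/11)*(-57) = ((-1/4 + 132)/11)*(-57) = ((1/11)*(527/4))*(-57) = (527/44)*(-57) = -30039/44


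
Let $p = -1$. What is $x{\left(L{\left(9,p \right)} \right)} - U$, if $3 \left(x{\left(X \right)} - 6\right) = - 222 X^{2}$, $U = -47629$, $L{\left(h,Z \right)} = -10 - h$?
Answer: $20921$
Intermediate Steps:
$x{\left(X \right)} = 6 - 74 X^{2}$ ($x{\left(X \right)} = 6 + \frac{\left(-222\right) X^{2}}{3} = 6 - 74 X^{2}$)
$x{\left(L{\left(9,p \right)} \right)} - U = \left(6 - 74 \left(-10 - 9\right)^{2}\right) - -47629 = \left(6 - 74 \left(-10 - 9\right)^{2}\right) + 47629 = \left(6 - 74 \left(-19\right)^{2}\right) + 47629 = \left(6 - 26714\right) + 47629 = -26708 + 47629 = 20921$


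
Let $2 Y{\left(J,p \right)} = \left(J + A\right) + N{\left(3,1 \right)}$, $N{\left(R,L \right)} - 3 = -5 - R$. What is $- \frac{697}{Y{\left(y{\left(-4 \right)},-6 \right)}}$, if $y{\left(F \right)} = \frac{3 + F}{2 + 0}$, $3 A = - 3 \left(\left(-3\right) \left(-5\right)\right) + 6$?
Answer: $\frac{2788}{37} \approx 75.351$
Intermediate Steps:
$A = -13$ ($A = \frac{- 3 \left(\left(-3\right) \left(-5\right)\right) + 6}{3} = \frac{\left(-3\right) 15 + 6}{3} = \frac{-45 + 6}{3} = \frac{1}{3} \left(-39\right) = -13$)
$N{\left(R,L \right)} = -2 - R$ ($N{\left(R,L \right)} = 3 - \left(5 + R\right) = -2 - R$)
$y{\left(F \right)} = \frac{3}{2} + \frac{F}{2}$ ($y{\left(F \right)} = \frac{3 + F}{2} = \left(3 + F\right) \frac{1}{2} = \frac{3}{2} + \frac{F}{2}$)
$Y{\left(J,p \right)} = -9 + \frac{J}{2}$ ($Y{\left(J,p \right)} = \frac{\left(J - 13\right) - 5}{2} = \frac{\left(-13 + J\right) - 5}{2} = \frac{-18 + J}{2} = -9 + \frac{J}{2}$)
$- \frac{697}{Y{\left(y{\left(-4 \right)},-6 \right)}} = - \frac{697}{-9 + \frac{\frac{3}{2} + \frac{1}{2} \left(-4\right)}{2}} = - \frac{697}{-9 + \frac{\frac{3}{2} - 2}{2}} = - \frac{697}{-9 + \frac{1}{2} \left(- \frac{1}{2}\right)} = - \frac{697}{-9 - \frac{1}{4}} = - \frac{697}{- \frac{37}{4}} = \left(-697\right) \left(- \frac{4}{37}\right) = \frac{2788}{37}$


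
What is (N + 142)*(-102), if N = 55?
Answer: -20094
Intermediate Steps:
(N + 142)*(-102) = (55 + 142)*(-102) = 197*(-102) = -20094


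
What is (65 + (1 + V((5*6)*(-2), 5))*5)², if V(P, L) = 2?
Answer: 6400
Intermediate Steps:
(65 + (1 + V((5*6)*(-2), 5))*5)² = (65 + (1 + 2)*5)² = (65 + 3*5)² = (65 + 15)² = 80² = 6400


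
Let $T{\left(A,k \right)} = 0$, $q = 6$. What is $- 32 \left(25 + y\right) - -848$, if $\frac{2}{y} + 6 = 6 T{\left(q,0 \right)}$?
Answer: $\frac{176}{3} \approx 58.667$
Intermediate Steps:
$y = - \frac{1}{3}$ ($y = \frac{2}{-6 + 6 \cdot 0} = \frac{2}{-6 + 0} = \frac{2}{-6} = 2 \left(- \frac{1}{6}\right) = - \frac{1}{3} \approx -0.33333$)
$- 32 \left(25 + y\right) - -848 = - 32 \left(25 - \frac{1}{3}\right) - -848 = \left(-32\right) \frac{74}{3} + 848 = - \frac{2368}{3} + 848 = \frac{176}{3}$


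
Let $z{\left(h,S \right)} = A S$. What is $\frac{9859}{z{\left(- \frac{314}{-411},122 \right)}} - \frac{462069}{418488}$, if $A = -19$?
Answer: $- \frac{866158189}{161675864} \approx -5.3574$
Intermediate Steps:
$z{\left(h,S \right)} = - 19 S$
$\frac{9859}{z{\left(- \frac{314}{-411},122 \right)}} - \frac{462069}{418488} = \frac{9859}{\left(-19\right) 122} - \frac{462069}{418488} = \frac{9859}{-2318} - \frac{154023}{139496} = 9859 \left(- \frac{1}{2318}\right) - \frac{154023}{139496} = - \frac{9859}{2318} - \frac{154023}{139496} = - \frac{866158189}{161675864}$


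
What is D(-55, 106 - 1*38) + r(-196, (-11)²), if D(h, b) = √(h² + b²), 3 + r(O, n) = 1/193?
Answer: -578/193 + √7649 ≈ 84.464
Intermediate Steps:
r(O, n) = -578/193 (r(O, n) = -3 + 1/193 = -578/193)
D(h, b) = √(b² + h²)
D(-55, 106 - 1*38) + r(-196, (-11)²) = √((106 - 1*38)² + (-55)²) - 578/193 = √((106 - 38)² + 3025) - 578/193 = √(68² + 3025) - 578/193 = √(4624 + 3025) - 578/193 = √7649 - 578/193 = -578/193 + √7649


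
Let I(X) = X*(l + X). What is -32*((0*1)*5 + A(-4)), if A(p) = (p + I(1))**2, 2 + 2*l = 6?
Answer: -32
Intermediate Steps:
l = 2 (l = -1 + (1/2)*6 = -1 + 3 = 2)
I(X) = X*(2 + X)
A(p) = (3 + p)**2 (A(p) = (p + 1*(2 + 1))**2 = (p + 1*3)**2 = (p + 3)**2 = (3 + p)**2)
-32*((0*1)*5 + A(-4)) = -32*((0*1)*5 + (3 - 4)**2) = -32*(0*5 + (-1)**2) = -32*(0 + 1) = -32*1 = -32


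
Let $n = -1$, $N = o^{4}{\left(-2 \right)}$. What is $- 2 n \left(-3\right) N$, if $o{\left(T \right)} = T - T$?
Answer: $0$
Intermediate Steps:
$o{\left(T \right)} = 0$
$N = 0$ ($N = 0^{4} = 0$)
$- 2 n \left(-3\right) N = \left(-2\right) \left(-1\right) \left(-3\right) 0 = 2 \left(-3\right) 0 = \left(-6\right) 0 = 0$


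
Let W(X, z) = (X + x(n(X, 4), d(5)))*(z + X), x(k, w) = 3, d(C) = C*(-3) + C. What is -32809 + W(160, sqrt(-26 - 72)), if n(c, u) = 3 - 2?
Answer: -6729 + 1141*I*sqrt(2) ≈ -6729.0 + 1613.6*I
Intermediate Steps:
n(c, u) = 1
d(C) = -2*C (d(C) = -3*C + C = -2*C)
W(X, z) = (3 + X)*(X + z) (W(X, z) = (X + 3)*(z + X) = (3 + X)*(X + z))
-32809 + W(160, sqrt(-26 - 72)) = -32809 + (160**2 + 3*160 + 3*sqrt(-26 - 72) + 160*sqrt(-26 - 72)) = -32809 + (25600 + 480 + 3*sqrt(-98) + 160*sqrt(-98)) = -32809 + (25600 + 480 + 3*(7*I*sqrt(2)) + 160*(7*I*sqrt(2))) = -32809 + (25600 + 480 + 21*I*sqrt(2) + 1120*I*sqrt(2)) = -32809 + (26080 + 1141*I*sqrt(2)) = -6729 + 1141*I*sqrt(2)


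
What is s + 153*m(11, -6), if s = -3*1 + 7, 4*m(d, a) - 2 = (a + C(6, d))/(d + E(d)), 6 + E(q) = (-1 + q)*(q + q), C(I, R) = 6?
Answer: 161/2 ≈ 80.500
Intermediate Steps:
E(q) = -6 + 2*q*(-1 + q) (E(q) = -6 + (-1 + q)*(q + q) = -6 + (-1 + q)*(2*q) = -6 + 2*q*(-1 + q))
m(d, a) = ½ + (6 + a)/(4*(-6 - d + 2*d²)) (m(d, a) = ½ + ((a + 6)/(d + (-6 - 2*d + 2*d²)))/4 = ½ + ((6 + a)/(-6 - d + 2*d²))/4 = ½ + (6 + a)/(4*(-6 - d + 2*d²)))
s = 4 (s = -3 + 7 = 4)
s + 153*m(11, -6) = 4 + 153*((6 - 1*(-6) - 4*11² + 2*11)/(4*(6 + 11 - 2*11²))) = 4 + 153*((6 + 6 - 4*121 + 22)/(4*(6 + 11 - 2*121))) = 4 + 153*((6 + 6 - 484 + 22)/(4*(6 + 11 - 242))) = 4 + 153*((¼)*(-450)/(-225)) = 4 + 153*((¼)*(-1/225)*(-450)) = 4 + 153*(½) = 4 + 153/2 = 161/2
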